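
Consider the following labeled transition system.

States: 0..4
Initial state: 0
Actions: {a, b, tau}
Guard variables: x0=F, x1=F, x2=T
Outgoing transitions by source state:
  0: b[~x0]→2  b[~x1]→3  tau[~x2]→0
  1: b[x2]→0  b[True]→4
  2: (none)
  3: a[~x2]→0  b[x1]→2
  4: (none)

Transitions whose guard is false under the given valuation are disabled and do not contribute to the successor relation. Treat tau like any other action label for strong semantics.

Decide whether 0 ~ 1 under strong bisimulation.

Answer: NOT BISIMILAR

Analysis:
Refine partition for ~:
  π0 = {{0,1,2,3,4}}
  π1 = {{0,1},{2,3,4}}
  π2 = {{0},{1},{2,3,4}}
Fixed point at round 3; 3 class(es).
[0]={0}  [1]={1}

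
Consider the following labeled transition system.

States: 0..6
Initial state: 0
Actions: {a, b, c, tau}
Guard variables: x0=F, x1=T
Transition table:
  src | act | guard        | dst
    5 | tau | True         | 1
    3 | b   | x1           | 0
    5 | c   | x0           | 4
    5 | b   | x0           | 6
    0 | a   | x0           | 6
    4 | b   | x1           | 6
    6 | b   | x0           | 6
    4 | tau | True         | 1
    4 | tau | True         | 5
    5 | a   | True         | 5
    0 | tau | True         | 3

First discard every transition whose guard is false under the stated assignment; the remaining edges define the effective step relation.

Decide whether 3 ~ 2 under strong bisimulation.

Compute ~ classes (split until stable):
  round 0: {{0,1,2,3,4,5,6}}
  round 1: {{0},{1,2,6},{3},{4},{5}}
stable after 2 split(s): 5 block(s)
3∈{3}, 2∈{1,2,6}

Answer: NOT BISIMILAR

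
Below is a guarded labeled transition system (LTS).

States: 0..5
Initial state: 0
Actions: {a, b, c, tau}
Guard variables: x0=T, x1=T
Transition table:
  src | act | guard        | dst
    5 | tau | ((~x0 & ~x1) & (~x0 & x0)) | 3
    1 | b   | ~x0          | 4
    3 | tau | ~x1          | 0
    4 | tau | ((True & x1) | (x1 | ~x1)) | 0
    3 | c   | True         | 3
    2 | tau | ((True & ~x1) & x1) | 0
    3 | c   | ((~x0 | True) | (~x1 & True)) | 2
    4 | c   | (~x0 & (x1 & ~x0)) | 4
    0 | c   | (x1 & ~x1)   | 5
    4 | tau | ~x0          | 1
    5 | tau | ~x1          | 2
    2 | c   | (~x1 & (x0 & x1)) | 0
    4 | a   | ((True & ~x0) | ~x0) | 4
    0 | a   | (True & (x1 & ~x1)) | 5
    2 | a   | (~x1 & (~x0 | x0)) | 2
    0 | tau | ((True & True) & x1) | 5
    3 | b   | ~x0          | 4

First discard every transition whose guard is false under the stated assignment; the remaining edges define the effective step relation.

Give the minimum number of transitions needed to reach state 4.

BFS to 4:
  depth 0: {0}
  depth 1: {5}
4 never appears.

Answer: UNREACHABLE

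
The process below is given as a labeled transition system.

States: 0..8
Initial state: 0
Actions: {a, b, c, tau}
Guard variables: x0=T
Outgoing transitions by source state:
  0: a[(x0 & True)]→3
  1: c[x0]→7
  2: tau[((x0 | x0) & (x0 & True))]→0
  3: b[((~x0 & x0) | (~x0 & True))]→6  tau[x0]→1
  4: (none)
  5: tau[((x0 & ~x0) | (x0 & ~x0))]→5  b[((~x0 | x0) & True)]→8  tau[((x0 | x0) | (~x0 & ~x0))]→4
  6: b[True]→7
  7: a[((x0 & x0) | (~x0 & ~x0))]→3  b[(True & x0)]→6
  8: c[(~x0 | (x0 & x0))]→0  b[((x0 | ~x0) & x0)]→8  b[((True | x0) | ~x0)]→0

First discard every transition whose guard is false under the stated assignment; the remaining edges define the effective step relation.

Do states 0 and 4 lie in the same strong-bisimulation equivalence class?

Answer: NOT BISIMILAR

Working:
Compute ~ classes (split until stable):
  π0 = {{0,1,2,3,4,5,6,7,8}}
  π1 = {{0},{1},{2,3},{4},{5},{6},{7},{8}}
  π2 = {{0},{1},{2},{3},{4},{5},{6},{7},{8}}
stable after 3 split(s): 9 block(s)
0∈{0}, 4∈{4}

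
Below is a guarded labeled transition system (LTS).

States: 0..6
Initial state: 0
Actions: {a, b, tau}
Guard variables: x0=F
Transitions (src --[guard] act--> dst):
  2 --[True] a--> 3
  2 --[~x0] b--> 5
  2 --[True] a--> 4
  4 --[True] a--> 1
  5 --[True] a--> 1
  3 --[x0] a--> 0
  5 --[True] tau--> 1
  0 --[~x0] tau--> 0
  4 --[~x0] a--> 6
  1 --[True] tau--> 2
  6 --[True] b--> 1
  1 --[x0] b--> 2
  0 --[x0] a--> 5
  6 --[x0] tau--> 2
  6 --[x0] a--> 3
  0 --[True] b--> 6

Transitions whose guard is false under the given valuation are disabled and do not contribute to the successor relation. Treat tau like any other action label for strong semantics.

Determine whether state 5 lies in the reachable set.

After dropping false guards: 11 live edges.
depth 0: {0}
depth 1: {6}  now seen {0,6}
depth 2: {1}  now seen {0,1,6}
depth 3: {2}  now seen {0,1,2,6}
depth 4: {3,4,5}  now seen {0,1,2,3,4,5,6}
Reachable = {0,1,2,3,4,5,6}
trace reaching 5: b·b·tau·b

Answer: REACHABLE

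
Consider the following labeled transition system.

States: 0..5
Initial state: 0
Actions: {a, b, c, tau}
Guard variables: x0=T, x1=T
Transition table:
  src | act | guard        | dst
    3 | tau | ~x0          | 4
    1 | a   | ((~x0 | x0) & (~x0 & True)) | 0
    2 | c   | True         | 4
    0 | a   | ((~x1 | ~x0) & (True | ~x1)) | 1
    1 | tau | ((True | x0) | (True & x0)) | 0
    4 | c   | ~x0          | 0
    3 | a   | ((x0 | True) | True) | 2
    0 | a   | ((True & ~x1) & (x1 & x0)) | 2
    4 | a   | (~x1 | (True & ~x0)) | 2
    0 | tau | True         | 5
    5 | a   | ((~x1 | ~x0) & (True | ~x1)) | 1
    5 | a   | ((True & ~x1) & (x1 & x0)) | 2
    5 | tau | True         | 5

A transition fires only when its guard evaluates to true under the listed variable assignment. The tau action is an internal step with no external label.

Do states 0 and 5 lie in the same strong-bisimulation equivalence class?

Refine partition for ~:
  π0 = {{0,1,2,3,4,5}}
  π1 = {{0,1,5},{2},{3},{4}}
stable after 2 split(s): 4 block(s)
class of 0: {0,1,5}; class of 5: {0,1,5}

Answer: BISIMILAR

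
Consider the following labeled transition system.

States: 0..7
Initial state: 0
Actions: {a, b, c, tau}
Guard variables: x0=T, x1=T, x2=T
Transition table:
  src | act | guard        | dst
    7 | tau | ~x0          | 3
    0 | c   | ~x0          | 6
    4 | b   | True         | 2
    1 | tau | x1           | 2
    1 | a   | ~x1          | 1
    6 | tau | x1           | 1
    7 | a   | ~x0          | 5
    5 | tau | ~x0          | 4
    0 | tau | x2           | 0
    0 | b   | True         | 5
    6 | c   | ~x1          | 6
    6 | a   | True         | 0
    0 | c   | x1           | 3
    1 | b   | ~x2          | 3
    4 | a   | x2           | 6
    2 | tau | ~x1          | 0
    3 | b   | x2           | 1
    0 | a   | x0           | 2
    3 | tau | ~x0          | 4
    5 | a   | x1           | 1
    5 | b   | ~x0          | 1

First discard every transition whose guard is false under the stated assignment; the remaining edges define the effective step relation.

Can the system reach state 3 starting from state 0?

After dropping false guards: 11 live edges.
depth 0: {0}
depth 1: {2,3,5}  cumulative {0,2,3,5}
depth 2: {1}  cumulative {0,1,2,3,5}
Reach set: {0,1,2,3,5}
Path to 3: c

Answer: REACHABLE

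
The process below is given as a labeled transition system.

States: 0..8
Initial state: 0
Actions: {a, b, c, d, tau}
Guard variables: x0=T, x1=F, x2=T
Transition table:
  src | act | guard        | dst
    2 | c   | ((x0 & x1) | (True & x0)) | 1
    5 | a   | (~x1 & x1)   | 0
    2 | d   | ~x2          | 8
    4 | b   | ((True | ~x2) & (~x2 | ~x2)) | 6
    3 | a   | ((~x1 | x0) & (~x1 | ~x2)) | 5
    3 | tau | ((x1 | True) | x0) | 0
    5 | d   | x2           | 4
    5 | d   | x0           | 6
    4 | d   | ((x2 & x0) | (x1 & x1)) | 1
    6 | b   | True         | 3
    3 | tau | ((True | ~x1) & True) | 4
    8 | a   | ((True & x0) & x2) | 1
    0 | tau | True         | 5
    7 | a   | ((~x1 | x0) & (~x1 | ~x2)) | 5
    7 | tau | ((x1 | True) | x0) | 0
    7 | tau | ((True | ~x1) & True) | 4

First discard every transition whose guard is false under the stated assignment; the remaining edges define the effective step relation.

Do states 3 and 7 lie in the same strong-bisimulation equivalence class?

Answer: BISIMILAR

Analysis:
Bisimulation quotient by refinement:
  π0 = {{0,1,2,3,4,5,6,7,8}}
  π1 = {{0},{1},{2},{3,7},{4,5},{6},{8}}
  π2 = {{0},{1},{2},{3,7},{4},{5},{6},{8}}
8 equivalence class(es) (converged in 3)
class of 3: {3,7}; class of 7: {3,7}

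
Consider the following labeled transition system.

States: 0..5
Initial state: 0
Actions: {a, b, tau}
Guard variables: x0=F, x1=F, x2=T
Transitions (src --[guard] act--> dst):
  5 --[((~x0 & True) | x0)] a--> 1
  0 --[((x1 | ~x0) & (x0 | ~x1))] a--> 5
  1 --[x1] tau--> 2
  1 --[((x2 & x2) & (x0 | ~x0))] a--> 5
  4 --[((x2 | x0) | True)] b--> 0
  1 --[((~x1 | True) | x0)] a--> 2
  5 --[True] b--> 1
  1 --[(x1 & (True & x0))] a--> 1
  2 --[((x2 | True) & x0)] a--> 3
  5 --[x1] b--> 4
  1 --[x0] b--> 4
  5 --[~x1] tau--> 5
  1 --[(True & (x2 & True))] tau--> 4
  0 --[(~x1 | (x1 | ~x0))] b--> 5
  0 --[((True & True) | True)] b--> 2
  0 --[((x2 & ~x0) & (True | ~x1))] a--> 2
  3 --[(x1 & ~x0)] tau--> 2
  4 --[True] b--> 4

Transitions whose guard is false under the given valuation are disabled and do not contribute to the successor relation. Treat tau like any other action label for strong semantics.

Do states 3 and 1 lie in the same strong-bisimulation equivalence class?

Answer: NOT BISIMILAR

Working:
Refine partition for ~:
  π0 = {{0,1,2,3,4,5}}
  π1 = {{0},{1},{2,3},{4},{5}}
Fixed point at round 2; 5 class(es).
class of 3: {2,3}; class of 1: {1}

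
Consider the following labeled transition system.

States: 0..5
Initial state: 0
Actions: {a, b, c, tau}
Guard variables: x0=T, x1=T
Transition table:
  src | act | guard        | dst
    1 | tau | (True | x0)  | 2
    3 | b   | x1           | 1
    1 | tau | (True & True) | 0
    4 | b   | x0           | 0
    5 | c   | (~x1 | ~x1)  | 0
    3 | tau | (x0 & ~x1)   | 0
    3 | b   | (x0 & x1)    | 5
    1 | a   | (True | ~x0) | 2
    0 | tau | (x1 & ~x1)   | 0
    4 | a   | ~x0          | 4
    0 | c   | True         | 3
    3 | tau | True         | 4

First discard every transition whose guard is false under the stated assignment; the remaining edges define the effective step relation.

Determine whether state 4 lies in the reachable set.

Answer: REACHABLE

Analysis:
8 transition(s) survive guard evaluation.
depth 0: {0}
depth 1: {3}  now seen {0,3}
depth 2: {1,4,5}  now seen {0,1,3,4,5}
depth 3: {2}  now seen {0,1,2,3,4,5}
Reach set: {0,1,2,3,4,5}
witness 4: c·tau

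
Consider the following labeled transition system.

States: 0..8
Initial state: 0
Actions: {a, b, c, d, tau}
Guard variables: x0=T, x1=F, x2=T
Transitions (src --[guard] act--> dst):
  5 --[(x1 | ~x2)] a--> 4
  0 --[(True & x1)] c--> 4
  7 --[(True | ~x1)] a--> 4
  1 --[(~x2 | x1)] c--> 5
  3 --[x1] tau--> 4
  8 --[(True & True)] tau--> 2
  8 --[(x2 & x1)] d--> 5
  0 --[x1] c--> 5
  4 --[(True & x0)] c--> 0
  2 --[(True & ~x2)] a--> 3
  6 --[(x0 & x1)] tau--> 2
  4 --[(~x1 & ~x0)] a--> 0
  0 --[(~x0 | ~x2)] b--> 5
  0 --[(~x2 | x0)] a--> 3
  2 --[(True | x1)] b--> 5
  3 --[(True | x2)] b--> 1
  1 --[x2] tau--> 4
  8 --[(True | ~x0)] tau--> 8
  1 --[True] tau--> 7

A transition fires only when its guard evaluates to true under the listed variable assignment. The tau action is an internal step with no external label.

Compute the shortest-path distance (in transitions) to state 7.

Breadth-first toward 7:
  depth 0: {0}
  depth 1: {3}
  depth 2: {1}
  depth 3: {4,7}
7 enters at depth 3; path a·b·tau

Answer: 3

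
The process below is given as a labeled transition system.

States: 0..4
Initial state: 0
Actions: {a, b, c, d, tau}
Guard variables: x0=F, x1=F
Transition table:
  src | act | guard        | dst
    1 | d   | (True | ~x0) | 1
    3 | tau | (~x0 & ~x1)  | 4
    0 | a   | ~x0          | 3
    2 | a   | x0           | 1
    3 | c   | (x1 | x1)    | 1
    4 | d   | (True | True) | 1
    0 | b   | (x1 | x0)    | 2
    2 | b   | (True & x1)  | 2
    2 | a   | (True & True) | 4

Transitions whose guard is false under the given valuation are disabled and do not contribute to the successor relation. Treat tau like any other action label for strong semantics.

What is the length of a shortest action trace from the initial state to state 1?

BFS to 1:
  Layer 0: {0}
  Layer 1: {3}
  Layer 2: {4}
  Layer 3: {1}
1 enters at depth 3; path a·tau·d

Answer: 3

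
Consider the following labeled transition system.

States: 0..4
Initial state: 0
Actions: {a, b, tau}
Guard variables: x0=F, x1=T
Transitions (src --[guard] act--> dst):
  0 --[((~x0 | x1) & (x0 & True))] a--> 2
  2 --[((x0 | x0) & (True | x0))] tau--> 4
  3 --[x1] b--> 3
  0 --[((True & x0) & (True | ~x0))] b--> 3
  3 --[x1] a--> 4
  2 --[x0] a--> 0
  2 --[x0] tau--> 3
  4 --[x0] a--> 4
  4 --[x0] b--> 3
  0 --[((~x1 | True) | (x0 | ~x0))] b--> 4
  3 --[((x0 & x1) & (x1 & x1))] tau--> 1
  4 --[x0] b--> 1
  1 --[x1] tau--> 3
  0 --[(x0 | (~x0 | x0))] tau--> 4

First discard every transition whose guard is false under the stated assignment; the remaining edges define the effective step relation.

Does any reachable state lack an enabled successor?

Answer: DEADLOCK at state 4

Analysis:
R = {0,4}
  0: b→4  tau→4  [deg 2]
  4: ∅  [no exit]
witness 4: b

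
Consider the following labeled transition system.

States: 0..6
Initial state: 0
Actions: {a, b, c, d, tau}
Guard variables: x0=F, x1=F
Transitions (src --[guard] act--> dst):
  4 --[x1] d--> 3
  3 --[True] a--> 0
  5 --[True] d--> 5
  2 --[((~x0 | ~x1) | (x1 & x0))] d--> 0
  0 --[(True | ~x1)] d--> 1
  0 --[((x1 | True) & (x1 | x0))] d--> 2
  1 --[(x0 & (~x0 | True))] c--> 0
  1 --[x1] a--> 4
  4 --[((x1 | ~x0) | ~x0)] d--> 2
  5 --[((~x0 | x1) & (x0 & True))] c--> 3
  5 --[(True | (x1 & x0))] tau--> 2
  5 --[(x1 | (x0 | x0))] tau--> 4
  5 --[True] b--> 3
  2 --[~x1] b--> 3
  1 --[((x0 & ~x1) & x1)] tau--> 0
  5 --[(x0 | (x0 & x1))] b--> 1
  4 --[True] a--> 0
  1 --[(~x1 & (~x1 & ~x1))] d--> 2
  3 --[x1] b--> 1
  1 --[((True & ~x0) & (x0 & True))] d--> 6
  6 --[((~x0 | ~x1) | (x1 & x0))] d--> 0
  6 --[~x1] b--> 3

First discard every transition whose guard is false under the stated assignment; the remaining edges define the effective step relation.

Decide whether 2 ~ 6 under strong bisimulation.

Answer: BISIMILAR

Trace:
Refine partition for ~:
  round 0: {{0,1,2,3,4,5,6}}
  round 1: {{0,1},{2,6},{3},{4},{5}}
  round 2: {{0},{1},{2,6},{3},{4},{5}}
stable after 3 split(s): 6 block(s)
2∈{2,6}, 6∈{2,6}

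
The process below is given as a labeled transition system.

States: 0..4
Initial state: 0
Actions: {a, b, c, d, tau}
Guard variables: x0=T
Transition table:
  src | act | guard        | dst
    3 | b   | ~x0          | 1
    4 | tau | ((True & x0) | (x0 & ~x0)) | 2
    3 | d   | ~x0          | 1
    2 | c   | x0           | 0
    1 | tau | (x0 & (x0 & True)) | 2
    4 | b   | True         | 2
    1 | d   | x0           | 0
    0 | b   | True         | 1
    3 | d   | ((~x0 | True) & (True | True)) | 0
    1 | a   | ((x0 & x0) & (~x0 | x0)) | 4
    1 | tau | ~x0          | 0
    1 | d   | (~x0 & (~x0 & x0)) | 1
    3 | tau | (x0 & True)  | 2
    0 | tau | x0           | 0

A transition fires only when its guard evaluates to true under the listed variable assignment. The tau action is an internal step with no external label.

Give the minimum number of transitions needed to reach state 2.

Answer: 2

Trace:
Breadth-first toward 2:
  Layer 0: {0}
  Layer 1: {1}
  Layer 2: {2,4}
2 enters at depth 2; path b·tau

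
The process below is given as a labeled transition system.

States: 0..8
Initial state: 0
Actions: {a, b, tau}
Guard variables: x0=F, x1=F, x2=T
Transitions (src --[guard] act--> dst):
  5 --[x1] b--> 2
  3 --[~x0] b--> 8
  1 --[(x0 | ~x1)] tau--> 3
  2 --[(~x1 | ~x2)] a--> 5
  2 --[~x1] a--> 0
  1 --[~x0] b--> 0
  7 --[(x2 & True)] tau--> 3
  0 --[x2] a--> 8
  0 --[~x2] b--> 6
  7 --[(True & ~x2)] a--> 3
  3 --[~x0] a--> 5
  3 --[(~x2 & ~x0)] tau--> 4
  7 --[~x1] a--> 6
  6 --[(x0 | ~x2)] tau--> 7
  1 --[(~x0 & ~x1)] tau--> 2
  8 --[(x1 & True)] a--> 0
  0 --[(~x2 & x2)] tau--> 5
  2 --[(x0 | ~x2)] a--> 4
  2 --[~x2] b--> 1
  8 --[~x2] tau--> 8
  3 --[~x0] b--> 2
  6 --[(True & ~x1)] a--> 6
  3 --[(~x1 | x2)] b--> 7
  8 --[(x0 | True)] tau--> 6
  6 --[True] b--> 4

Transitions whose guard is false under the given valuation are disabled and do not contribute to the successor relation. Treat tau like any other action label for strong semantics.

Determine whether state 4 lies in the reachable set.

Answer: REACHABLE

Trace:
15 transition(s) survive guard evaluation.
depth 0: {0}
depth 1: {8}  cumulative {0,8}
depth 2: {6}  cumulative {0,6,8}
depth 3: {4}  cumulative {0,4,6,8}
R = {0,4,6,8}
witness 4: a·tau·b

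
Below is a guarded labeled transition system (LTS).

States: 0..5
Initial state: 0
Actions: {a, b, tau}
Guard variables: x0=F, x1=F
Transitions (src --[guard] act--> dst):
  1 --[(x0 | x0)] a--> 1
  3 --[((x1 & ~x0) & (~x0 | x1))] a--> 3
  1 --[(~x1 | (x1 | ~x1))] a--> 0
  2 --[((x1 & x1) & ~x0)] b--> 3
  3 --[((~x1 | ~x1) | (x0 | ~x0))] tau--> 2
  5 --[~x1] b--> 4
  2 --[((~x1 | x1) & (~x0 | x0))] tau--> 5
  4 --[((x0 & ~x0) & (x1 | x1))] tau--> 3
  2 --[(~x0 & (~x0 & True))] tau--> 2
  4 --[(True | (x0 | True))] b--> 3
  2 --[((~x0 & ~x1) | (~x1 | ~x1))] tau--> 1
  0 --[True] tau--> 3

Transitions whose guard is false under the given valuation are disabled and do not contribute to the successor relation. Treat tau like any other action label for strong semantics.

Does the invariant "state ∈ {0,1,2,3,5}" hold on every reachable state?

Inv-set: {0,1,2,3,5}
Reachable = {0,1,2,3,4,5}
  0: safe
  1: safe
  2: safe
  3: safe
  4: VIOLATES
  5: safe
counterexample path to 4: tau·tau·tau·b

Answer: INVARIANT VIOLATED at state 4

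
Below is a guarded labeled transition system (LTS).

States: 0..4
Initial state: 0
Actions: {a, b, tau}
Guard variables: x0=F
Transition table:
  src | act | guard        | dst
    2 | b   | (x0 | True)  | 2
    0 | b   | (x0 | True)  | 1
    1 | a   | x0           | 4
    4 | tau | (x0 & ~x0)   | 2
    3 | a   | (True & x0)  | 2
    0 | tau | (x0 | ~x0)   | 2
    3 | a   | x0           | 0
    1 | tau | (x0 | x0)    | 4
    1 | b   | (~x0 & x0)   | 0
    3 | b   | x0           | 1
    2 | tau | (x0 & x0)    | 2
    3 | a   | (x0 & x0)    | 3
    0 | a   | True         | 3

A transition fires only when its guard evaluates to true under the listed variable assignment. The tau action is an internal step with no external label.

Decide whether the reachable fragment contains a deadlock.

Reach set: {0,1,2,3}
  0: a→3  b→1  tau→2  [3 exit(s)]
  1: ∅  [no exit]
  2: b→2  [1 exit(s)]
  3: ∅  [no exit]
witness 1: b

Answer: DEADLOCK at state 1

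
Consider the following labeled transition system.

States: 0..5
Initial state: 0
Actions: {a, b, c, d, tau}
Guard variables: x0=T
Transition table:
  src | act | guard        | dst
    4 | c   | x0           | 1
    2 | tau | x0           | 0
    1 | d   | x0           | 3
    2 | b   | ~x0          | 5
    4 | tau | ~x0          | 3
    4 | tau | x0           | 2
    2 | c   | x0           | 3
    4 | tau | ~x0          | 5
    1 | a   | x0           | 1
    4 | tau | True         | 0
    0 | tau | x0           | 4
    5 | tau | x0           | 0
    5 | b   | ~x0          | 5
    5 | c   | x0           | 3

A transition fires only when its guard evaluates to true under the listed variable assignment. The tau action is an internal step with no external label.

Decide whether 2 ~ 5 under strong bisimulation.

Answer: BISIMILAR

Trace:
Compute ~ classes (split until stable):
  π0 = {{0,1,2,3,4,5}}
  π1 = {{0},{1},{2,4,5},{3}}
  π2 = {{0},{1},{2,5},{3},{4}}
stable after 3 split(s): 5 block(s)
[2]={2,5}  [5]={2,5}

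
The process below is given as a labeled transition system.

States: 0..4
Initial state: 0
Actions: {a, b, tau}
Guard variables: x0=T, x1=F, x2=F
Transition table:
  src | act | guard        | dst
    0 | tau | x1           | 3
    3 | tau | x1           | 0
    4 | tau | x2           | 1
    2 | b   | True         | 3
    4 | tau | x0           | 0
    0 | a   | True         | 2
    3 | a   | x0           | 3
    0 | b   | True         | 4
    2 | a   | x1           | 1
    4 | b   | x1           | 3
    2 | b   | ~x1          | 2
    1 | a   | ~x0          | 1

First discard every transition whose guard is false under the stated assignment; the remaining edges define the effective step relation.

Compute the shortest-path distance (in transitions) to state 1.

BFS to 1:
  L0 = {0}
  L1 = {2,4}
  L2 = {3}
1 never appears.

Answer: UNREACHABLE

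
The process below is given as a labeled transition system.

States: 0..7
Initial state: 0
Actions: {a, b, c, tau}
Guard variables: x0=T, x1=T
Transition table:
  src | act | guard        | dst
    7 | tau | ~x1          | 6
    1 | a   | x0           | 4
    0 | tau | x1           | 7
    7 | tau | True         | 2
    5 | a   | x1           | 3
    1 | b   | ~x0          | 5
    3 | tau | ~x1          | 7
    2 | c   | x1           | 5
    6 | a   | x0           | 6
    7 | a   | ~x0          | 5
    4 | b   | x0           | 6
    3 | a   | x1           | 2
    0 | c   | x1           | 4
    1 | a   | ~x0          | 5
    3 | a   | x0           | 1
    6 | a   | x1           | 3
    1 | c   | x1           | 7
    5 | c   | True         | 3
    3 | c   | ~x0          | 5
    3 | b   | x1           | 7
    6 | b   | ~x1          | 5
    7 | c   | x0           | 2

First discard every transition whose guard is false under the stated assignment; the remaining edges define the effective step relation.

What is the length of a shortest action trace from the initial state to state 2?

Breadth-first toward 2:
  depth 0: {0}
  depth 1: {4,7}
  depth 2: {2,6}
first hit 2 at d=2 via tau·c

Answer: 2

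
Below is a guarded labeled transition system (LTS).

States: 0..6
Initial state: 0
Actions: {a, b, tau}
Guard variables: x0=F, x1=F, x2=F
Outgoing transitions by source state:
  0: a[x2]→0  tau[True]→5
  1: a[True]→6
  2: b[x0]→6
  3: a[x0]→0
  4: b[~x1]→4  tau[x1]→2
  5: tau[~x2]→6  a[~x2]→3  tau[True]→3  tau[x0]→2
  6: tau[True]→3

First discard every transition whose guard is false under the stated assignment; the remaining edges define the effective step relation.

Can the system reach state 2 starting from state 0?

Answer: UNREACHABLE

Trace:
7 transition(s) survive guard evaluation.
depth 0: {0}
depth 1: {5}  cumulative {0,5}
depth 2: {3,6}  cumulative {0,3,5,6}
R = {0,3,5,6}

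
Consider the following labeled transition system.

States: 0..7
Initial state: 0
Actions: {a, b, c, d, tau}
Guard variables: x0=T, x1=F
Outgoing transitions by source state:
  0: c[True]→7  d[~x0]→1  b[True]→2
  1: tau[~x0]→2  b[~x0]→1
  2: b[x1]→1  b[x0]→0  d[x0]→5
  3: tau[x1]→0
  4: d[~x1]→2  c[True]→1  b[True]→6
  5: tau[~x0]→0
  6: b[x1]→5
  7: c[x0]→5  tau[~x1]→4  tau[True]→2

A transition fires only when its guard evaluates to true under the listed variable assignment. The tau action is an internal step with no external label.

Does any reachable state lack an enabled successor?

Answer: DEADLOCK at state 1

Trace:
R = {0,1,2,4,5,6,7}
  0: b→2  c→7  [2 out]
  1: ∅  [no exit]
  2: b→0  d→5  [2 out]
  4: b→6  c→1  d→2  [3 out]
  5: ∅  [no exit]
  6: ∅  [no exit]
  7: c→5  tau→2  tau→4  [3 out]
trace reaching 1: c·tau·c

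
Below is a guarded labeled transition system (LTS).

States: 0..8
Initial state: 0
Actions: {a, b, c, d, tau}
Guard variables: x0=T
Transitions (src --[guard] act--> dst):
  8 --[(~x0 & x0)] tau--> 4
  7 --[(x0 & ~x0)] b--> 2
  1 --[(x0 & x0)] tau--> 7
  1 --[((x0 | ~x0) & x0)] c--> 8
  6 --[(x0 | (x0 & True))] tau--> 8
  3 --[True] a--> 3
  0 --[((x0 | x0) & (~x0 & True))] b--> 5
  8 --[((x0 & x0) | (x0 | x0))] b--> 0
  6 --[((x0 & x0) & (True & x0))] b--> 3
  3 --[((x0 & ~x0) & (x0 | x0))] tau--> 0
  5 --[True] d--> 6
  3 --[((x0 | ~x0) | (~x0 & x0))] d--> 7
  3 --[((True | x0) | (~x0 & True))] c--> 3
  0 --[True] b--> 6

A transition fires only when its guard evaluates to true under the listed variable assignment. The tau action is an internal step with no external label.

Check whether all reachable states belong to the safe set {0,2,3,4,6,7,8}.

Answer: INVARIANT HOLDS

Analysis:
Safe = {0,2,3,4,6,7,8}
R = {0,3,6,7,8}
  0: ✓
  3: ✓
  6: ✓
  7: ✓
  8: ✓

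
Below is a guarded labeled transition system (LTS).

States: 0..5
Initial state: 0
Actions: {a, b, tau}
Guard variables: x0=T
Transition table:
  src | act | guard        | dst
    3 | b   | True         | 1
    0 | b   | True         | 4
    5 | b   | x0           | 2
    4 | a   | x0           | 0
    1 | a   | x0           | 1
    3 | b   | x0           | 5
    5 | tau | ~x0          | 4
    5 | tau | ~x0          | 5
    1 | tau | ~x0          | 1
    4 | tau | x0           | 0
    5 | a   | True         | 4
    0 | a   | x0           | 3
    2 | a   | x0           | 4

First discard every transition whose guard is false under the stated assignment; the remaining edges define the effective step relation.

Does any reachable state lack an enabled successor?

Reachable = {0,1,2,3,4,5}
  0: a→3  b→4  [2 out]
  1: a→1  [1 out]
  2: a→4  [1 out]
  3: b→1  b→5  [2 out]
  4: a→0  tau→0  [2 out]
  5: a→4  b→2  [2 out]

Answer: DEADLOCK-FREE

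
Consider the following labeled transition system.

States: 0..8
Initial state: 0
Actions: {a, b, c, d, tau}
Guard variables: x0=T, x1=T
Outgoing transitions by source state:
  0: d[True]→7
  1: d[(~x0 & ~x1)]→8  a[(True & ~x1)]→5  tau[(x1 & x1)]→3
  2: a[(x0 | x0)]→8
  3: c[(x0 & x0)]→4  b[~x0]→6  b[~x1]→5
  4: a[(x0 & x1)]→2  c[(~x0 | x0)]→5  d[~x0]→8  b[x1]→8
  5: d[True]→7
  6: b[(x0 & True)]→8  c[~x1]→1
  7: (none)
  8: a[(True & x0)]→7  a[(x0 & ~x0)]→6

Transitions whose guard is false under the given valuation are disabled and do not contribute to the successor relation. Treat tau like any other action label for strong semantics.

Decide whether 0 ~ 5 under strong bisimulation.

Answer: BISIMILAR

Working:
Refine partition for ~:
  round 0: {{0,1,2,3,4,5,6,7,8}}
  round 1: {{0,5},{1},{2,8},{3},{4},{6},{7}}
  round 2: {{0,5},{1},{2},{3},{4},{6},{7},{8}}
Fixed point at round 3; 8 class(es).
[0]={0,5}  [5]={0,5}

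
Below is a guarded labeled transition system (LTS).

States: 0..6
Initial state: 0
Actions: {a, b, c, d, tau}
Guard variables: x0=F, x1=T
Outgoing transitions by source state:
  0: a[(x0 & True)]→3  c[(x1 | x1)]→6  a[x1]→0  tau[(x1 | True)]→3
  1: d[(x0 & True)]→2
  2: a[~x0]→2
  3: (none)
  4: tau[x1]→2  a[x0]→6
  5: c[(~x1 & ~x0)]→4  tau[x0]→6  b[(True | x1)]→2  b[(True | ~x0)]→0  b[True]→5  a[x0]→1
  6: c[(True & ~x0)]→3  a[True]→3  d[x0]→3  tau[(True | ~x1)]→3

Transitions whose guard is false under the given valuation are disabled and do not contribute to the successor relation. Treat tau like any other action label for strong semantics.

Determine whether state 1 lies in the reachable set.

Answer: UNREACHABLE

Trace:
After dropping false guards: 11 live edges.
depth 0: {0}
depth 1: {3,6}  total {0,3,6}
Reachable = {0,3,6}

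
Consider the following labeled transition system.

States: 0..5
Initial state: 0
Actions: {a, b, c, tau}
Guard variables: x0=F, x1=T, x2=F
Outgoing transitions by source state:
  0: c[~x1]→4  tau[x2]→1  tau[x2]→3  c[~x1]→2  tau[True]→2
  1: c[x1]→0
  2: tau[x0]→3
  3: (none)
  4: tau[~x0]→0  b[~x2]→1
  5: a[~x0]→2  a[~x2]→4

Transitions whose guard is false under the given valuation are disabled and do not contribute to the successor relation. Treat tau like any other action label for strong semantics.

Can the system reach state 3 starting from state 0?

Guard filter leaves 6 enabled edge(s).
Layer 0: {0}
Layer 1: {2}  now seen {0,2}
Reach set: {0,2}

Answer: UNREACHABLE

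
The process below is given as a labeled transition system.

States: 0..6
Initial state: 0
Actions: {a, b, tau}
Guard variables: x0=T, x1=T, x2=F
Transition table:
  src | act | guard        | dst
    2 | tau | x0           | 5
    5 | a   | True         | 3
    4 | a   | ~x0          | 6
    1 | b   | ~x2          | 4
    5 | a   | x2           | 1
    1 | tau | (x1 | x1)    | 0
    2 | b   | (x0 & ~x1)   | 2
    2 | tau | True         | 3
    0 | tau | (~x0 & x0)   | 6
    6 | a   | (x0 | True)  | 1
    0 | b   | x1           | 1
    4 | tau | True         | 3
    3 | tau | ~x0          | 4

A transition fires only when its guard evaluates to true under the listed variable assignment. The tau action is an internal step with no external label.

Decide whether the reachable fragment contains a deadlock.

R = {0,1,3,4}
  0: b→1  [deg 1]
  1: b→4  tau→0  [deg 2]
  3: ∅  [no exit]
  4: tau→3  [deg 1]
witness 3: b·b·tau

Answer: DEADLOCK at state 3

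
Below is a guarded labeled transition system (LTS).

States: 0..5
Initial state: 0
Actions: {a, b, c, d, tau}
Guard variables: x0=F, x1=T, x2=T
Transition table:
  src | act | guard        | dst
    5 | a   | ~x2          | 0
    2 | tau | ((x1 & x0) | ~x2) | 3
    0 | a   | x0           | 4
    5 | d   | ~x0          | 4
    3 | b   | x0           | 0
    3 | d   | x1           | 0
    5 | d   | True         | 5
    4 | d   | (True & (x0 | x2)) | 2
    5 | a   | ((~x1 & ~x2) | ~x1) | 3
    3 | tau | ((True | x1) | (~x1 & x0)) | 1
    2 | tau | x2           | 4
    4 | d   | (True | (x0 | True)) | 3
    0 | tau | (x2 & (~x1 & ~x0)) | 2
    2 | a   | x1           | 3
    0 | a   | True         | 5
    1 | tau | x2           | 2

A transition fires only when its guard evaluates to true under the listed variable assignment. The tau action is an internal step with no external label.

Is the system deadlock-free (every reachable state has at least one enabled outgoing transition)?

Answer: DEADLOCK-FREE

Working:
Reachable = {0,1,2,3,4,5}
  0: a→5  [1 out]
  1: tau→2  [1 out]
  2: a→3  tau→4  [2 out]
  3: d→0  tau→1  [2 out]
  4: d→2  d→3  [2 out]
  5: d→4  d→5  [2 out]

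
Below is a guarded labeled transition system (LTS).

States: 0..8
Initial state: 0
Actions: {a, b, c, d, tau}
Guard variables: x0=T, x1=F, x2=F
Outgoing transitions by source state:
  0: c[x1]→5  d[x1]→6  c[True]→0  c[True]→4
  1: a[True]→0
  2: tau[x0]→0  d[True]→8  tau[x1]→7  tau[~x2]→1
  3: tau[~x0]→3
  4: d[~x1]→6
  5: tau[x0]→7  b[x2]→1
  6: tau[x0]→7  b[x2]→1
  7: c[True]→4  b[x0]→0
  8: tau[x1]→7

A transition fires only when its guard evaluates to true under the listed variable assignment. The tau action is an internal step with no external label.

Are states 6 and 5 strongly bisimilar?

Refine partition for ~:
  π0 = {{0,1,2,3,4,5,6,7,8}}
  π1 = {{0},{1},{2},{3,8},{4},{5,6},{7}}
7 equivalence class(es) (converged in 2)
[6]={5,6}  [5]={5,6}

Answer: BISIMILAR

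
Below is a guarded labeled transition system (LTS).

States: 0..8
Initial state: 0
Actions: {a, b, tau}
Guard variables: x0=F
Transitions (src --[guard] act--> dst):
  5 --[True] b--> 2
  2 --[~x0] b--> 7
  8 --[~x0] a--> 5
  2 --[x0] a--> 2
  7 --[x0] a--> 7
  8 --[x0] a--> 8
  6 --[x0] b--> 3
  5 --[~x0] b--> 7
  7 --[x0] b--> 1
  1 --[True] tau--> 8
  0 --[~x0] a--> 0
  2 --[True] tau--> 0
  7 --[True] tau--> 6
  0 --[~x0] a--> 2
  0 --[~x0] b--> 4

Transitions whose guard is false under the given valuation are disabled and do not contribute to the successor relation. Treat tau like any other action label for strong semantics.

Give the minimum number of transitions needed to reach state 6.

BFS to 6:
  L0 = {0}
  L1 = {2,4}
  L2 = {7}
  L3 = {6}
depth(6)=3, e.g. a·b·tau

Answer: 3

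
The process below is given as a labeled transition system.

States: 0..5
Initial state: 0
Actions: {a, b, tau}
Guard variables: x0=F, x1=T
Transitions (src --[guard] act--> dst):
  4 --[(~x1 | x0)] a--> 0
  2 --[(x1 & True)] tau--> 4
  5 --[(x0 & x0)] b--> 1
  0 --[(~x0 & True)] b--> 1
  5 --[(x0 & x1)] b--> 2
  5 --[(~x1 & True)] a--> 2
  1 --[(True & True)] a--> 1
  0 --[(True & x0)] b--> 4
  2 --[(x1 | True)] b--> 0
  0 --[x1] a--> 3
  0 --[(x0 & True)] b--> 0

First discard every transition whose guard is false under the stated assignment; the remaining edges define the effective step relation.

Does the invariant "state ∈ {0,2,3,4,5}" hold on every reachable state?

Inv-set: {0,2,3,4,5}
Reach set: {0,1,3}
  0: ok
  1: outside
  3: ok
witness against invariant: b → 1

Answer: INVARIANT VIOLATED at state 1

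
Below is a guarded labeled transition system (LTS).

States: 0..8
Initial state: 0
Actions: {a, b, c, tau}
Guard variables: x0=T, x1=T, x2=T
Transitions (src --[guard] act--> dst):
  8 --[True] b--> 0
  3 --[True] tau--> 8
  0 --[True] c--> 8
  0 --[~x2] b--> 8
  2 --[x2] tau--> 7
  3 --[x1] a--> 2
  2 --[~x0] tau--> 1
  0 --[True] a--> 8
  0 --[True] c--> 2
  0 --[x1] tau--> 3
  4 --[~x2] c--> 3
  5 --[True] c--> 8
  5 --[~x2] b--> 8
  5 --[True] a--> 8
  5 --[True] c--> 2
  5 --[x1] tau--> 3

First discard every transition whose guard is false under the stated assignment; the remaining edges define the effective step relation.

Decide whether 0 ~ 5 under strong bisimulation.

Compute ~ classes (split until stable):
  round 0: {{0,1,2,3,4,5,6,7,8}}
  round 1: {{0,5},{1,4,6,7},{2},{3},{8}}
Fixed point at round 2; 5 class(es).
0∈{0,5}, 5∈{0,5}

Answer: BISIMILAR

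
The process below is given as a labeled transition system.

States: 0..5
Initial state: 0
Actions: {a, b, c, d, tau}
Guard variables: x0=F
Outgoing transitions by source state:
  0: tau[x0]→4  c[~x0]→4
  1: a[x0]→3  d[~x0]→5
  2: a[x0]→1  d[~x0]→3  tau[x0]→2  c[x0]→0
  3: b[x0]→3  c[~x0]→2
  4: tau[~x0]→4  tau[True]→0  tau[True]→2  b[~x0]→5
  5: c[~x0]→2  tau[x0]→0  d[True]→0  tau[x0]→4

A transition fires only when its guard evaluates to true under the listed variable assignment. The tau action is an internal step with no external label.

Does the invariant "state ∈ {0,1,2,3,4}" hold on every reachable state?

Answer: INVARIANT VIOLATED at state 5

Working:
Inv-set: {0,1,2,3,4}
Reach set: {0,2,3,4,5}
  0: ok
  2: ok
  3: ok
  4: ok
  5: VIOLATES
reach 5 via c·b — violates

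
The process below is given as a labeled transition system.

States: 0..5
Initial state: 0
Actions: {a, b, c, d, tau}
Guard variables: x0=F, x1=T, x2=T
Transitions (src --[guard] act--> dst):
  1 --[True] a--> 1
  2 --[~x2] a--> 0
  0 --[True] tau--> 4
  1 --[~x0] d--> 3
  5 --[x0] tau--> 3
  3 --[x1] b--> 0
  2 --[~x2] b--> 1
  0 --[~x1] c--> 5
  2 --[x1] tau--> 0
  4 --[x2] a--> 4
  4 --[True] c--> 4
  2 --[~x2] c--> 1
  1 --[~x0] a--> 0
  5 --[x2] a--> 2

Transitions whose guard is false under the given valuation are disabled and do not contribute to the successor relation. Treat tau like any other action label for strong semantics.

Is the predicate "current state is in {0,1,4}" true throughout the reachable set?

Answer: INVARIANT HOLDS

Trace:
Inv-set: {0,1,4}
Reachable = {0,4}
  0: safe
  4: safe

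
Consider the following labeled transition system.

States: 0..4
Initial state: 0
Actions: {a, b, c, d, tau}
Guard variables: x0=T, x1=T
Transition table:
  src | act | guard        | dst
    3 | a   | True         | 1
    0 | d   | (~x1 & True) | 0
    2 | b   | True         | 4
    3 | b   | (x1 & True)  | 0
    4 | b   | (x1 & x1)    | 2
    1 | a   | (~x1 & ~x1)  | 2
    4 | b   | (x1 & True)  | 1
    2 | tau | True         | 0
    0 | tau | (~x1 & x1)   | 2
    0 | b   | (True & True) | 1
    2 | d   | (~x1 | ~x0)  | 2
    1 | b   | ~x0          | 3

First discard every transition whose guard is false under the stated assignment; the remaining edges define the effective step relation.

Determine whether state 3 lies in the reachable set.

Answer: UNREACHABLE

Working:
7 transition(s) survive guard evaluation.
Layer 0: {0}
Layer 1: {1}  total {0,1}
Reach set: {0,1}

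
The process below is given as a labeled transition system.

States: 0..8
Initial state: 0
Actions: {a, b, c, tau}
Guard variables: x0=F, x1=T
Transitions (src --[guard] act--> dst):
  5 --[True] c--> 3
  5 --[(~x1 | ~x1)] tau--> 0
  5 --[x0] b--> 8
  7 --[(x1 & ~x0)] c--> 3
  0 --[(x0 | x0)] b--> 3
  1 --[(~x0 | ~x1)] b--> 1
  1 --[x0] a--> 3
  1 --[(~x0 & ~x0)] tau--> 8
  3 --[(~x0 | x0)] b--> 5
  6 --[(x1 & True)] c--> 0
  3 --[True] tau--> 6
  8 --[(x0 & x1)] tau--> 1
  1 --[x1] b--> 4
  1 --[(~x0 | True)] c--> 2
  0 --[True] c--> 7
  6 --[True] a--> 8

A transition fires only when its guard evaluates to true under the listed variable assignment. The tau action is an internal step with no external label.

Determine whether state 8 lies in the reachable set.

Answer: REACHABLE

Trace:
After dropping false guards: 11 live edges.
Layer 0: {0}
Layer 1: {7}  total {0,7}
Layer 2: {3}  total {0,3,7}
Layer 3: {5,6}  total {0,3,5,6,7}
Layer 4: {8}  total {0,3,5,6,7,8}
R = {0,3,5,6,7,8}
Path to 8: c·c·tau·a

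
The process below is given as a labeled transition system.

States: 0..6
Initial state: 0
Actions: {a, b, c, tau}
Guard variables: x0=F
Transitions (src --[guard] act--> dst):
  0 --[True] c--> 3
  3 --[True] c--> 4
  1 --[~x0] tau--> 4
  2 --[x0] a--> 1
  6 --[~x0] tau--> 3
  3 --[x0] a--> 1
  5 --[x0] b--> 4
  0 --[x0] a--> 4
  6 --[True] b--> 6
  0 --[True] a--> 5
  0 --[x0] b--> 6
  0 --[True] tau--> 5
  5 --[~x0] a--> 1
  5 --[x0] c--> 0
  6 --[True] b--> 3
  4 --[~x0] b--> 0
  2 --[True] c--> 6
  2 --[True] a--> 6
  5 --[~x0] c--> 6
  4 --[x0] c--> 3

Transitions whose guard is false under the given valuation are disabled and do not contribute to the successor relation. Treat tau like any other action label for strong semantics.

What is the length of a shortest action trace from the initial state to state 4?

Answer: 2

Analysis:
Layered search for 4:
  depth 0: {0}
  depth 1: {3,5}
  depth 2: {1,4,6}
first hit 4 at d=2 via c·c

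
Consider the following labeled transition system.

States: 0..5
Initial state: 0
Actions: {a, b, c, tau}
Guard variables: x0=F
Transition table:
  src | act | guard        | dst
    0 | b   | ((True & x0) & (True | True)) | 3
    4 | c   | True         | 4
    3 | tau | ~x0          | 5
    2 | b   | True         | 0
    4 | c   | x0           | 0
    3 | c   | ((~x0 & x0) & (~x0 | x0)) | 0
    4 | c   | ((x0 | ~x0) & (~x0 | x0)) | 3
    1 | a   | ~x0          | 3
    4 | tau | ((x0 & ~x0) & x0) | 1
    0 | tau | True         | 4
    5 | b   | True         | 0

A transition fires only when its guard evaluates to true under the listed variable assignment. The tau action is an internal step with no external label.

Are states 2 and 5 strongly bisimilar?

Answer: BISIMILAR

Working:
Refine partition for ~:
  P[0] = {{0,1,2,3,4,5}}
  P[1] = {{0,3},{1},{2,5},{4}}
  P[2] = {{0},{1},{2,5},{3},{4}}
stable after 3 split(s): 5 block(s)
2∈{2,5}, 5∈{2,5}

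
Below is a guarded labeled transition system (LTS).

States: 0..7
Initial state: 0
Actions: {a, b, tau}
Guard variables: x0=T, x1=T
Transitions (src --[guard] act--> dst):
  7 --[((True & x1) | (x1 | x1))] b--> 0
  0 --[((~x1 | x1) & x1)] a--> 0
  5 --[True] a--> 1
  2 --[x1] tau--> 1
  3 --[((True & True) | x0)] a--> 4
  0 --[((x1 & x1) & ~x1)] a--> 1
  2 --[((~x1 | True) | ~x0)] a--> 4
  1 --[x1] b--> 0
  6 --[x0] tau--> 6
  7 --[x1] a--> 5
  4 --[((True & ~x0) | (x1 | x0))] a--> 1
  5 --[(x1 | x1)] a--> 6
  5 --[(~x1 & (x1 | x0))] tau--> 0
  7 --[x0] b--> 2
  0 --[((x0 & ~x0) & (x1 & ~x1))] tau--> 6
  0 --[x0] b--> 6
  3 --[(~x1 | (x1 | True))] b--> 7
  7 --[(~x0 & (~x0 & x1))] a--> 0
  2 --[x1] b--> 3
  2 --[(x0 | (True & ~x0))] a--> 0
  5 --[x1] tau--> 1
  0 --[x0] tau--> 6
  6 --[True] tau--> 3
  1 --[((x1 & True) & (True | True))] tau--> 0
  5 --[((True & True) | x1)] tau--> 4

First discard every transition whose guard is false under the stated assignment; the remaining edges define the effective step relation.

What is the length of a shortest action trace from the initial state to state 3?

Layered search for 3:
  depth 0: {0}
  depth 1: {6}
  depth 2: {3}
3 enters at depth 2; path b·tau

Answer: 2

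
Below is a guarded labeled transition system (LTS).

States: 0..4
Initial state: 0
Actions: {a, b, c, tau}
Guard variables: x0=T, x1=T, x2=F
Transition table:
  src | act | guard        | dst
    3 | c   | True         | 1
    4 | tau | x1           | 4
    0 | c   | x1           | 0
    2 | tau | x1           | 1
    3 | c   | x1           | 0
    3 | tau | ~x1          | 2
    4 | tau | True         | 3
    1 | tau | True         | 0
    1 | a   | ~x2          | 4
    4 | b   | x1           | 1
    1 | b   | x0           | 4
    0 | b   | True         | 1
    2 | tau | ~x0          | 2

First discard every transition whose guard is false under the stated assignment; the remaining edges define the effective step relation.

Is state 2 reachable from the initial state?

Answer: UNREACHABLE

Analysis:
Guard filter leaves 11 enabled edge(s).
depth 0: {0}
depth 1: {1}  cumulative {0,1}
depth 2: {4}  cumulative {0,1,4}
depth 3: {3}  cumulative {0,1,3,4}
Reach set: {0,1,3,4}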